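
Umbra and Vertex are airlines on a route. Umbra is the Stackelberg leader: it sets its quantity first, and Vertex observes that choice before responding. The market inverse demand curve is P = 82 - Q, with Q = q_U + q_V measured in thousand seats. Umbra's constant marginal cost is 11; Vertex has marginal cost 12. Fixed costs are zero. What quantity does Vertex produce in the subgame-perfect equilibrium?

The follower Vertex best-responds to any q_U: π_V = (82 - Q)q_V - 12q_V.
Setting the follower's marginal profit to zero, 70 - q_U - 2q_V = 0, i.e. q_V = (70 - q_U)/2.
Umbra substitutes q_V(q_U) into its own profit: π_U = q_U(82 - q_U - (70 - q_U)/2) - 11q_U = (47 - (1/2)q_U)q_U - 11q_U.
Maximising: ∂π_U/∂q_U = 36 - q_U = 0, giving q_U = 36.
Then q_V = (70 - 36)/2 = 17.

17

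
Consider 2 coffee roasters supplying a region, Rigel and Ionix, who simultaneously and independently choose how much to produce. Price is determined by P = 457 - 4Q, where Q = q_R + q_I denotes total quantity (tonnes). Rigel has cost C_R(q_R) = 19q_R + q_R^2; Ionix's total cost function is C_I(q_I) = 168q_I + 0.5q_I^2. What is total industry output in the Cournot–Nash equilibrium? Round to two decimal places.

Rigel's profit: π_R = (457 - 4Q)q_R - (19q_R + q_R²). Setting ∂π_R/∂q_R = 0: 438 - 10q_R - 4(q_I) = 0.
Ionix's profit: π_I = (457 - 4Q)q_I - (168q_I + (1/2)q_I²). Setting ∂π_I/∂q_I = 0: 289 - 9q_I - 4(q_R) = 0.
Best responses: q_R = (438 - 4q_I)/10, q_I = (289 - 4q_R)/9.
Substituting one into the other gives q_R = 1393/37 and q_I = 569/37.
Total output Q = 1393/37 + 569/37 = 1962/37.

53.03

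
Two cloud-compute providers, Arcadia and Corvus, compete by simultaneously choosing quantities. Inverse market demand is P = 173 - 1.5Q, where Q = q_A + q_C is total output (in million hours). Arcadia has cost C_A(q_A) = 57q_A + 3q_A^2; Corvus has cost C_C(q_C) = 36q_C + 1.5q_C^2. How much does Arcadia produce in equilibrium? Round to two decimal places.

Arcadia's profit: π_A = (173 - 1.5Q)q_A - (57q_A + 3q_A²). Setting ∂π_A/∂q_A = 0: 116 - 9q_A - (3/2)(q_C) = 0.
Corvus's profit: π_C = (173 - 1.5Q)q_C - (36q_C + (3/2)q_C²). Setting ∂π_C/∂q_C = 0: 137 - 6q_C - (3/2)(q_A) = 0.
Best responses: q_A = (116 - (3/2)q_C)/9, q_C = (137 - (3/2)q_A)/6.
Substituting one into the other gives q_A = 218/23 and q_C = 1412/69.

9.48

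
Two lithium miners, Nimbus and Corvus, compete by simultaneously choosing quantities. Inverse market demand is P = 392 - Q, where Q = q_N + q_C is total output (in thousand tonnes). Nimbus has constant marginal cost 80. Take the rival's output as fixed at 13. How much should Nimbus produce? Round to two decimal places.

With the rival's output fixed at 13, Nimbus's profit is π_N = (392 - 13 - q_N)q_N - (80q_N) = (379 - q_N)q_N - (80q_N).
∂π_N/∂q_N = 299 - 2q_N = 0, so q_N = 299/2.

149.50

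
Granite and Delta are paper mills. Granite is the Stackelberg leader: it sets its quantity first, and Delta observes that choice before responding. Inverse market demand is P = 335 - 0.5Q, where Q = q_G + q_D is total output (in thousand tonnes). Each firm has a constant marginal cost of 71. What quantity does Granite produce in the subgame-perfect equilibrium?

The follower Delta best-responds to any q_G: π_D = (335 - 0.5Q)q_D - 71q_D.
Setting the follower's marginal profit to zero, 264 - (1/2)q_G - q_D = 0, i.e. q_D = (264 - (1/2)q_G).
The leader anticipates this reaction. Substituting into P = 335 - 0.5Q gives P = 203 - (1/4)q_G, so π_G = (203 - (1/4)q_G)q_G - 71q_G.
Maximising: ∂π_G/∂q_G = 132 - (1/2)q_G = 0, giving q_G = 264.
Then q_D = (264 - (1/2)·264) = 132.

264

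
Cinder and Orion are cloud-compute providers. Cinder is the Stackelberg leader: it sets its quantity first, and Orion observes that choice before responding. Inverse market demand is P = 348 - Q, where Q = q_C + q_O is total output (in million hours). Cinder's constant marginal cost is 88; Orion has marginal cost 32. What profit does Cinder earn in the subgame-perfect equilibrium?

Solve by backward induction. Given q_C, the follower Orion maximises π_O = (348 - q_C - q_O)q_O - 32q_O.
Follower FOC: 316 - q_C - 2q_O = 0, so q_O(q_C) = (316 - q_C)/2.
Cinder substitutes q_O(q_C) into its own profit: π_C = q_C(348 - q_C - (316 - q_C)/2) - 88q_C = (190 - (1/2)q_C)q_C - 88q_C.
Maximising: ∂π_C/∂q_C = 102 - q_C = 0, giving q_C = 102.
Then q_O = (316 - 102)/2 = 107.
Price P = 348 - 209 = 139.
Cinder's profit: (139 - 88)·102 = 5202.

5202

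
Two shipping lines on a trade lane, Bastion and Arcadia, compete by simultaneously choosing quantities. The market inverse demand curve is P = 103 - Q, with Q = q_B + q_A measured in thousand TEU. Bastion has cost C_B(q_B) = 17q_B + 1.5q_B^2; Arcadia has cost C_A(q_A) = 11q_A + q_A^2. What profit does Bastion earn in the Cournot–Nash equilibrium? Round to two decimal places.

439.78

Bastion's profit: π_B = (103 - Q)q_B - (17q_B + (3/2)q_B²). Setting ∂π_B/∂q_B = 0: 86 - 5q_B - (q_A) = 0.
Arcadia's first-order condition: 92 - 4q_A - (q_B) = 0.
Best responses: q_B = (86 - q_A)/5, q_A = (92 - q_B)/4.
Solving the pair: q_B = 252/19, q_A = 374/19.
Price P = 103 - 626/19 = 1331/19.
Bastion's profit: (1331/19)·(252/19) - 17·(252/19) - (3/2)(252/19)² = 439.7784.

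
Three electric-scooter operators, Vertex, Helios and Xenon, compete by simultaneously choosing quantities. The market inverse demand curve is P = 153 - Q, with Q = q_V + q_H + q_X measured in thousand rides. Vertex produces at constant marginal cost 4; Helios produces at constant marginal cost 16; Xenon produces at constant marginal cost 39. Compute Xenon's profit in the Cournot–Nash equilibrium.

196

Vertex's profit: π_V = (153 - Q)q_V - (4q_V). Setting ∂π_V/∂q_V = 0: 149 - 2q_V - (q_H + q_X) = 0.
Helios's profit: π_H = (153 - Q)q_H - (16q_H). Setting ∂π_H/∂q_H = 0: 137 - 2q_H - (q_V + q_X) = 0.
Xenon's first-order condition: 114 - 2q_X - (q_V + q_H) = 0.
Adding the 3 conditions: 400 − 2Q − 2Q = 0, i.e. Q = 100.
Back-substituting: q_V = (149 − 100) = 49, q_H = (137 − 100) = 37, q_X = (114 − 100) = 14.
Price P = 153 - 100 = 53.
Xenon's profit: (53 - 39)·14 = 196.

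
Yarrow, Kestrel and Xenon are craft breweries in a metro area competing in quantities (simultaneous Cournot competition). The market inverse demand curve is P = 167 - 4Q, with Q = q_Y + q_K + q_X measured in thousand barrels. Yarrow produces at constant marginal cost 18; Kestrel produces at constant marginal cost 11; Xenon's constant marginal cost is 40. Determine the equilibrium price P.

Yarrow's profit: π_Y = (167 - 4Q)q_Y - (18q_Y). Setting ∂π_Y/∂q_Y = 0: 149 - 8q_Y - 4(q_K + q_X) = 0.
Kestrel's profit: π_K = (167 - 4Q)q_K - (11q_K). Setting ∂π_K/∂q_K = 0: 156 - 8q_K - 4(q_Y + q_X) = 0.
Xenon's profit: π_X = (167 - 4Q)q_X - (40q_X). Setting ∂π_X/∂q_X = 0: 127 - 8q_X - 4(q_Y + q_K) = 0.
Adding the 3 conditions: 432 − 8Q − 8Q = 0, i.e. Q = 27.
Back-substituting: q_Y = (149 − 108)/4 = 41/4, q_K = (156 − 108)/4 = 12, q_X = (127 − 108)/4 = 19/4.
Total output Q = 27, so price P = 167 - 4·27 = 59.

59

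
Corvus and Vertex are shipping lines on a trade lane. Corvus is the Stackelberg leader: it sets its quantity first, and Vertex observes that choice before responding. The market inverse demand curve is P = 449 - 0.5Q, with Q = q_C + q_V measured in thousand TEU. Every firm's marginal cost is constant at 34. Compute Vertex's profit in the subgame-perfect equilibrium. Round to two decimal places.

Solve by backward induction. Given q_C, the follower Vertex maximises π_V = (449 - (1/2)q_C - (1/2)q_V)q_V - 34q_V.
∂π_V/∂q_V = 415 - (1/2)q_C - q_V = 0 gives the reaction function q_V = (415 - (1/2)q_C).
The leader anticipates this reaction. Substituting into P = 449 - 0.5Q gives P = 483/2 - (1/4)q_C, so π_C = (483/2 - (1/4)q_C)q_C - 34q_C.
Maximising: ∂π_C/∂q_C = 415/2 - (1/2)q_C = 0, giving q_C = 415.
Then q_V = (415 - (1/2)·415) = 415/2.
Price P = 449 - (1/2)·(1245/2) = 551/4.
Vertex's profit: (551/4 - 34)·(415/2) = 21528.1250.

21528.13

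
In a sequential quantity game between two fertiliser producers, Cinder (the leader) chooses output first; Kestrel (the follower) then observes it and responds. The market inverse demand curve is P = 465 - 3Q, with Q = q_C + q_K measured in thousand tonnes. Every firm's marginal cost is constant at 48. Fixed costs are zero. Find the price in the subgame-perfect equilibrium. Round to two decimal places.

Solve by backward induction. Given q_C, the follower Kestrel maximises π_K = (465 - 3q_C - 3q_K)q_K - 48q_K.
∂π_K/∂q_K = 417 - 3q_C - 6q_K = 0 gives the reaction function q_K = (417 - 3q_C)/6.
Cinder substitutes q_K(q_C) into its own profit: π_C = q_C(465 - 3q_C - (417 - 3q_C)/2) - 48q_C = (513/2 - (3/2)q_C)q_C - 48q_C.
Maximising: ∂π_C/∂q_C = 417/2 - 3q_C = 0, giving q_C = 139/2.
Then q_K = (417 - 3·(139/2))/6 = 139/4.
Total output Q = 417/4, so price P = 465 - 3·(417/4) = 609/4.

152.25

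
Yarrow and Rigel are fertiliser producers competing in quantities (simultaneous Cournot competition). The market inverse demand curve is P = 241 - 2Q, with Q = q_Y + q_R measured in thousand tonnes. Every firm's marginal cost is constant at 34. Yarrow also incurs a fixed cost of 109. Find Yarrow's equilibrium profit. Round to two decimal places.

2271.50

Each firm earns π_i = (241 - 2Q)q_i - 34q_i.
Setting ∂π_i/∂q_i = 0 with rivals' quantities fixed: 207 - 4q_i - 2q_j = 0.
By symmetry each firm produces the same amount; substituting q_j = q_i yields q_i = 207/6 = 69/2.
Price P = 241 - 2·69 = 103.
Yarrow's profit: (103 - 34)·(69/2) - 109 = 2271.5000.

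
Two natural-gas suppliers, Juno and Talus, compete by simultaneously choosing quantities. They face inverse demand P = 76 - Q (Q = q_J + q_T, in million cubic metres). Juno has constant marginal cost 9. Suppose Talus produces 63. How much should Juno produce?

2

With the rival's output fixed at 63, Juno's profit is π_J = (76 - 63 - q_J)q_J - (9q_J) = (13 - q_J)q_J - (9q_J).
∂π_J/∂q_J = 4 - 2q_J = 0, so q_J = 2.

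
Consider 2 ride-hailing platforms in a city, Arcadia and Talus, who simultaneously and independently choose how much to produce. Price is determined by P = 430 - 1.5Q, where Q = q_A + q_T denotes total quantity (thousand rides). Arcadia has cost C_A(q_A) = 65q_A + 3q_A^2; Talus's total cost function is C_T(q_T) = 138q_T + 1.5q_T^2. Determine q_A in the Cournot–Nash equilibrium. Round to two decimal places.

33.86

Arcadia's profit: π_A = (430 - 1.5Q)q_A - (65q_A + 3q_A²). Setting ∂π_A/∂q_A = 0: 365 - 9q_A - (3/2)(q_T) = 0.
Talus's profit: π_T = (430 - 1.5Q)q_T - (138q_T + (3/2)q_T²). Setting ∂π_T/∂q_T = 0: 292 - 6q_T - (3/2)(q_A) = 0.
So q_A = (365 - (3/2)q_T)/9 and q_T = (292 - (3/2)q_A)/6.
Substituting one into the other gives q_A = 33.8551 and q_T = 40.2029.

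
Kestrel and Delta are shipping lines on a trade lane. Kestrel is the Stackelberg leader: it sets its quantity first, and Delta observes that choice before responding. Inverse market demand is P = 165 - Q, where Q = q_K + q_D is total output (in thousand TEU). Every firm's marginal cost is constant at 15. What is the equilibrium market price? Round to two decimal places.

The follower Delta best-responds to any q_K: π_D = (165 - Q)q_D - 15q_D.
Follower FOC: 150 - q_K - 2q_D = 0, so q_D(q_K) = (150 - q_K)/2.
Kestrel substitutes q_D(q_K) into its own profit: π_K = q_K(165 - q_K - (150 - q_K)/2) - 15q_K = (90 - (1/2)q_K)q_K - 15q_K.
The leader's first-order condition 75 - q_K = 0 yields q_K = 75.
Then q_D = (150 - 75)/2 = 75/2.
Total output Q = 225/2, so price P = 165 - 225/2 = 105/2.

52.50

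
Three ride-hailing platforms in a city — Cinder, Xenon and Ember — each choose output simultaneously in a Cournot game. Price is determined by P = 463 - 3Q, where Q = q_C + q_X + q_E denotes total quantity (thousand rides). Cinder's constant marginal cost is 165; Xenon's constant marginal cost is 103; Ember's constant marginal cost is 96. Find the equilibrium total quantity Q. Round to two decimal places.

85.42

Cinder's profit: π_C = (463 - 3Q)q_C - (165q_C). Setting ∂π_C/∂q_C = 0: 298 - 6q_C - 3(q_X + q_E) = 0.
Xenon's profit: π_X = (463 - 3Q)q_X - (103q_X). Setting ∂π_X/∂q_X = 0: 360 - 6q_X - 3(q_C + q_E) = 0.
Ember's profit: π_E = (463 - 3Q)q_E - (96q_E). Setting ∂π_E/∂q_E = 0: 367 - 6q_E - 3(q_C + q_X) = 0.
Adding the 3 conditions: 1025 − 6Q − 6Q = 0, i.e. Q = 1025/12.
Back-substituting: q_C = (298 − 1025/4)/3 = 167/12, q_X = (360 − 1025/4)/3 = 415/12, q_E = (367 − 1025/4)/3 = 443/12.
Total output Q = 167/12 + 415/12 + 443/12 = 1025/12.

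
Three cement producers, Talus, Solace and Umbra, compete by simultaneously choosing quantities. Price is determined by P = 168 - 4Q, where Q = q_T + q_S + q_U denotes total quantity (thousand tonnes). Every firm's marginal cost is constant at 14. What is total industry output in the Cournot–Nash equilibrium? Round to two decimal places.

Each firm earns π_i = (168 - 4Q)q_i - 14q_i.
Setting ∂π_i/∂q_i = 0 with rivals' quantities fixed: 154 - 8q_i - 4·Σ_{j≠i} q_j = 0.
With identical firms every q_j equals q_i, so Σ_{j≠i} q_j = 2q_i and 154 = 16q_i, giving q_i = 77/8.
Total output Q = 77/8 + 77/8 + 77/8 = 231/8.

28.88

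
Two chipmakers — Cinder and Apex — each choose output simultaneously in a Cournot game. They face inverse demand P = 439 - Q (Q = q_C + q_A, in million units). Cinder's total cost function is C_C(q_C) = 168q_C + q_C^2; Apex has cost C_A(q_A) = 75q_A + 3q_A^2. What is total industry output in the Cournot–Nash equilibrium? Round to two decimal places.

96.42

Cinder's profit: π_C = (439 - Q)q_C - (168q_C + q_C²). Setting ∂π_C/∂q_C = 0: 271 - 4q_C - (q_A) = 0.
Apex's profit: π_A = (439 - Q)q_A - (75q_A + 3q_A²). Setting ∂π_A/∂q_A = 0: 364 - 8q_A - (q_C) = 0.
So q_C = (271 - q_A)/4 and q_A = (364 - q_C)/8.
Substituting one into the other gives q_C = 1804/31 and q_A = 1185/31.
Total output Q = 1804/31 + 1185/31 = 96.4194.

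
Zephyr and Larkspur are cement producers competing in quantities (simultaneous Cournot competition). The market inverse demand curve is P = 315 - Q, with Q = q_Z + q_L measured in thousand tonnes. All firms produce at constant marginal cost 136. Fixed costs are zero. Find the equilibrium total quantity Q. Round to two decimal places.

119.33

Each firm earns π_i = (315 - Q)q_i - 136q_i.
Setting ∂π_i/∂q_i = 0 with rivals' quantities fixed: 179 - 2q_i - q_j = 0.
With identical firms every q_j equals q_i, so q_j = q_i and 179 = 3q_i, giving q_i = 179/3.
Total output Q = 179/3 + 179/3 = 358/3.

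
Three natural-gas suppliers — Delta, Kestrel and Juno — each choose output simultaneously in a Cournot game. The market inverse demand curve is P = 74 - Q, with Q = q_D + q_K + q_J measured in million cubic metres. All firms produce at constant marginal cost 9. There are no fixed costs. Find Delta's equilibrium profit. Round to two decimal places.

264.06

Each firm earns π_i = (74 - Q)q_i - 9q_i.
First-order condition (treating rivals' output as given): 65 - 2q_i - Σ_{j≠i} q_j = 0.
With identical firms every q_j equals q_i, so Σ_{j≠i} q_j = 2q_i and 65 = 4q_i, giving q_i = 65/4.
Price P = 74 - 195/4 = 101/4.
Delta's profit: (101/4 - 9)·(65/4) = 264.0625.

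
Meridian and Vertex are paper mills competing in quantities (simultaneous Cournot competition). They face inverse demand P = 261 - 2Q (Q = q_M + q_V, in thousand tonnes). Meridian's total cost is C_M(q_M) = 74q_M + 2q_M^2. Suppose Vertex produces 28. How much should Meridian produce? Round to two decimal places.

With the rival's output fixed at 28, Meridian's profit is π_M = (261 - 2·28 - 2q_M)q_M - (74q_M + 2q_M²) = (205 - 2q_M)q_M - (74q_M + 2q_M²).
∂π_M/∂q_M = 131 - 8q_M = 0, so q_M = 131/8.

16.38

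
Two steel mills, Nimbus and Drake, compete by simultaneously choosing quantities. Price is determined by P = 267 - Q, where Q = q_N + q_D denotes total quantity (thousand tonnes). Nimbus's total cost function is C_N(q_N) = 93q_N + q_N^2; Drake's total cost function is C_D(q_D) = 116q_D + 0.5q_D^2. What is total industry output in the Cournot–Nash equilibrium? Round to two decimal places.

Nimbus's profit: π_N = (267 - Q)q_N - (93q_N + q_N²). Setting ∂π_N/∂q_N = 0: 174 - 4q_N - (q_D) = 0.
Drake's profit: π_D = (267 - Q)q_D - (116q_D + (1/2)q_D²). Setting ∂π_D/∂q_D = 0: 151 - 3q_D - (q_N) = 0.
Rearranging gives the reaction functions q_N = (174 - q_D)/4 and q_D = (151 - q_N)/3.
Substituting one into the other gives q_N = 371/11 and q_D = 430/11.
Total output Q = 371/11 + 430/11 = 801/11.

72.82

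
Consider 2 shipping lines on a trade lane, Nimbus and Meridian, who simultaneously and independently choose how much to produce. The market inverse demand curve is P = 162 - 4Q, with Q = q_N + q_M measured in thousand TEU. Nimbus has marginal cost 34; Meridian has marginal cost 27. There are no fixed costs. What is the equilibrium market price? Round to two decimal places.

74.33

Nimbus's profit: π_N = (162 - 4Q)q_N - (34q_N). Setting ∂π_N/∂q_N = 0: 128 - 8q_N - 4(q_M) = 0.
Meridian's first-order condition: 135 - 8q_M - 4(q_N) = 0.
Best responses: q_N = (128 - 4q_M)/8, q_M = (135 - 4q_N)/8.
Solving the pair: q_N = 121/12, q_M = 71/6.
Total output Q = 263/12, so price P = 162 - 4·(263/12) = 223/3.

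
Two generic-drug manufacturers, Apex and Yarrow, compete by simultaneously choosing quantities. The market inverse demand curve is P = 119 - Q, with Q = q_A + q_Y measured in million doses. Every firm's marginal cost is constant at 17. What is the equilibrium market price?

51

Each firm earns π_i = (119 - Q)q_i - 17q_i.
First-order condition (treating rivals' output as given): 102 - 2q_i - q_j = 0.
By symmetry each firm produces the same amount; substituting q_j = q_i yields q_i = 102/3 = 34.
Total output Q = 68, so price P = 119 - 68 = 51.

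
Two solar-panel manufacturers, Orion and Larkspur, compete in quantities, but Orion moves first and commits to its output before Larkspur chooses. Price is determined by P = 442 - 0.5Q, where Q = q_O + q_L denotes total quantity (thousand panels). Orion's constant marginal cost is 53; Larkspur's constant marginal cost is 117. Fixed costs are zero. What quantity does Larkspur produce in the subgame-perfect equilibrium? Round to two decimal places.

The follower Larkspur best-responds to any q_O: π_L = (442 - 0.5Q)q_L - 117q_L.
Follower FOC: 325 - (1/2)q_O - q_L = 0, so q_L(q_O) = (325 - (1/2)q_O).
Orion substitutes q_L(q_O) into its own profit: π_O = q_O(442 - (1/2)q_O - (325 - (1/2)q_O)/2) - 53q_O = (559/2 - (1/4)q_O)q_O - 53q_O.
The leader's first-order condition 453/2 - (1/2)q_O = 0 yields q_O = 453.
Then q_L = (325 - (1/2)·453) = 197/2.

98.50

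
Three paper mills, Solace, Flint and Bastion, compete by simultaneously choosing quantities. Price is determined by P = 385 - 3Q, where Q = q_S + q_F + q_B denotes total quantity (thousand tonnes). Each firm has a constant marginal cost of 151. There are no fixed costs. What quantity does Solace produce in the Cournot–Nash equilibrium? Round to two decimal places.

19.50

A representative firm's profit is π_i = q_i(385 - 3Q) - 151q_i.
First-order condition (treating rivals' output as given): 234 - 6q_i - 3·Σ_{j≠i} q_j = 0.
By symmetry each firm produces the same amount; substituting Σ_{j≠i} q_j = 2q_i yields q_i = 234/12 = 39/2.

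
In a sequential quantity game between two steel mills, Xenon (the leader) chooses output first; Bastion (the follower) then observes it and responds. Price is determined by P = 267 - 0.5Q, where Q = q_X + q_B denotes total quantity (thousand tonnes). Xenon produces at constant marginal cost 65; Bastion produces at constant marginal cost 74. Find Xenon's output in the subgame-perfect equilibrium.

211

Solve by backward induction. Given q_X, the follower Bastion maximises π_B = (267 - (1/2)q_X - (1/2)q_B)q_B - 74q_B.
Follower FOC: 193 - (1/2)q_X - q_B = 0, so q_B(q_X) = (193 - (1/2)q_X).
The leader anticipates this reaction. Substituting into P = 267 - 0.5Q gives P = 341/2 - (1/4)q_X, so π_X = (341/2 - (1/4)q_X)q_X - 65q_X.
Maximising: ∂π_X/∂q_X = 211/2 - (1/2)q_X = 0, giving q_X = 211.
Then q_B = (193 - (1/2)·211) = 175/2.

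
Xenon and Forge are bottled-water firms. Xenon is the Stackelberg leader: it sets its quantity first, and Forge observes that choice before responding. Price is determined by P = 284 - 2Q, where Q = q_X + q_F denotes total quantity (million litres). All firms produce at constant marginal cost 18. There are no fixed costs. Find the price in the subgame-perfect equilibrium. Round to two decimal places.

The follower Forge best-responds to any q_X: π_F = (284 - 2Q)q_F - 18q_F.
Follower FOC: 266 - 2q_X - 4q_F = 0, so q_F(q_X) = (266 - 2q_X)/4.
Xenon substitutes q_F(q_X) into its own profit: π_X = q_X(284 - 2q_X - (266 - 2q_X)/2) - 18q_X = (151 - q_X)q_X - 18q_X.
Maximising: ∂π_X/∂q_X = 133 - 2q_X = 0, giving q_X = 133/2.
Then q_F = (266 - 2·(133/2))/4 = 133/4.
Total output Q = 399/4, so price P = 284 - 2·(399/4) = 169/2.

84.50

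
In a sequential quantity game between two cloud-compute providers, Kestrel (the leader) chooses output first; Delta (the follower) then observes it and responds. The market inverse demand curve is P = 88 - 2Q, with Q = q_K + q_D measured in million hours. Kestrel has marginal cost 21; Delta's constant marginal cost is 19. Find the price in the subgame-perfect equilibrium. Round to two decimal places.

The follower Delta best-responds to any q_K: π_D = (88 - 2Q)q_D - 19q_D.
Follower FOC: 69 - 2q_K - 4q_D = 0, so q_D(q_K) = (69 - 2q_K)/4.
Kestrel substitutes q_D(q_K) into its own profit: π_K = q_K(88 - 2q_K - (69 - 2q_K)/2) - 21q_K = (107/2 - q_K)q_K - 21q_K.
The leader's first-order condition 65/2 - 2q_K = 0 yields q_K = 65/4.
Then q_D = (69 - 2·(65/4))/4 = 73/8.
Total output Q = 203/8, so price P = 88 - 2·(203/8) = 149/4.

37.25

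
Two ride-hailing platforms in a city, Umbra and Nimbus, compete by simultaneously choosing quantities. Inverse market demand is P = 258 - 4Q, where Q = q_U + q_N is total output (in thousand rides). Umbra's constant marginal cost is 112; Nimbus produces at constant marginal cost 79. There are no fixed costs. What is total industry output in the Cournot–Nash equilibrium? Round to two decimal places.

27.08

Umbra's profit: π_U = (258 - 4Q)q_U - (112q_U). Setting ∂π_U/∂q_U = 0: 146 - 8q_U - 4(q_N) = 0.
Nimbus's profit: π_N = (258 - 4Q)q_N - (79q_N). Setting ∂π_N/∂q_N = 0: 179 - 8q_N - 4(q_U) = 0.
So q_U = (146 - 4q_N)/8 and q_N = (179 - 4q_U)/8.
Solving the pair: q_U = 113/12, q_N = 53/3.
Total output Q = 113/12 + 53/3 = 325/12.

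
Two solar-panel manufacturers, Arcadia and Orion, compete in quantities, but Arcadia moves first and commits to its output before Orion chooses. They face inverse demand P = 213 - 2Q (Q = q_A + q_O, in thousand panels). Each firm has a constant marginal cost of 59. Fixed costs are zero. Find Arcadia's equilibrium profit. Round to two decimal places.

Solve by backward induction. Given q_A, the follower Orion maximises π_O = (213 - 2q_A - 2q_O)q_O - 59q_O.
Follower FOC: 154 - 2q_A - 4q_O = 0, so q_O(q_A) = (154 - 2q_A)/4.
Arcadia substitutes q_O(q_A) into its own profit: π_A = q_A(213 - 2q_A - (154 - 2q_A)/2) - 59q_A = (136 - q_A)q_A - 59q_A.
The leader's first-order condition 77 - 2q_A = 0 yields q_A = 77/2.
Then q_O = (154 - 2·(77/2))/4 = 77/4.
Price P = 213 - 2·(231/4) = 195/2.
Arcadia's profit: (195/2 - 59)·(77/2) = 1482.2500.

1482.25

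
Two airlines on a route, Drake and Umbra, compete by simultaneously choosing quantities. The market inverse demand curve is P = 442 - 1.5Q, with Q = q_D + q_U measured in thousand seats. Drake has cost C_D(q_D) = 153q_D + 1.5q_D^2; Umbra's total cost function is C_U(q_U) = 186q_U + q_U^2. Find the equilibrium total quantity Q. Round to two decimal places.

Drake's profit: π_D = (442 - 1.5Q)q_D - (153q_D + (3/2)q_D²). Setting ∂π_D/∂q_D = 0: 289 - 6q_D - (3/2)(q_U) = 0.
Umbra's first-order condition: 256 - 5q_U - (3/2)(q_D) = 0.
Rearranging gives the reaction functions q_D = (289 - (3/2)q_U)/6 and q_U = (256 - (3/2)q_D)/5.
Substituting one into the other gives q_D = 38.2342 and q_U = 1470/37.
Total output Q = 38.2342 + 1470/37 = 77.9640.

77.96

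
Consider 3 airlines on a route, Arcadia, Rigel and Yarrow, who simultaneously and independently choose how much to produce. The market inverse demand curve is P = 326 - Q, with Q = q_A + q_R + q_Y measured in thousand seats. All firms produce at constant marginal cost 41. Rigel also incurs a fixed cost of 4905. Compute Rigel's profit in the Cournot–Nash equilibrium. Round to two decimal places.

A representative firm's profit is π_i = q_i(326 - Q) - 41q_i.
First-order condition (treating rivals' output as given): 285 - 2q_i - Σ_{j≠i} q_j = 0.
By symmetry each firm produces the same amount; substituting Σ_{j≠i} q_j = 2q_i yields q_i = 285/4.
Price P = 326 - 855/4 = 449/4.
Rigel's profit: (449/4 - 41)·(285/4) - 4905 = 171.5625.

171.56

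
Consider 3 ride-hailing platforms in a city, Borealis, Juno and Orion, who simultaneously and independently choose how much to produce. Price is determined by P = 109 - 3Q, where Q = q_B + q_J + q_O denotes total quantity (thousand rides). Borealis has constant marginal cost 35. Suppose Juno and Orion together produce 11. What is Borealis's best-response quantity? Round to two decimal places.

6.83

With rivals' combined output fixed at 11, Borealis's profit is π_B = (109 - 3·11 - 3q_B)q_B - (35q_B) = (76 - 3q_B)q_B - (35q_B).
∂π_B/∂q_B = 41 - 6q_B = 0, so q_B = 41/6.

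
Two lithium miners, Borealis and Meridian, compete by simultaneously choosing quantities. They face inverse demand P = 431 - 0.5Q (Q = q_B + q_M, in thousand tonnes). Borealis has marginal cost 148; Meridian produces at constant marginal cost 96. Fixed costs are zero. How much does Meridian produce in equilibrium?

Borealis's profit: π_B = (431 - 0.5Q)q_B - (148q_B). Setting ∂π_B/∂q_B = 0: 283 - q_B - (1/2)(q_M) = 0.
Meridian's profit: π_M = (431 - 0.5Q)q_M - (96q_M). Setting ∂π_M/∂q_M = 0: 335 - q_M - (1/2)(q_B) = 0.
Rearranging gives the reaction functions q_B = (283 - (1/2)q_M) and q_M = (335 - (1/2)q_B).
Substituting one into the other gives q_B = 154 and q_M = 258.

258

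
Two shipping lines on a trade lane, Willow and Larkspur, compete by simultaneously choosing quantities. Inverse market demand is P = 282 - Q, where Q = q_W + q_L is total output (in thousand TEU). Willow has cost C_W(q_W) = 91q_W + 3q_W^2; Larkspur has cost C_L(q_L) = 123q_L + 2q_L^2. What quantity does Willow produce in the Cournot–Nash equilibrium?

21

Willow's profit: π_W = (282 - Q)q_W - (91q_W + 3q_W²). Setting ∂π_W/∂q_W = 0: 191 - 8q_W - (q_L) = 0.
Larkspur's profit: π_L = (282 - Q)q_L - (123q_L + 2q_L²). Setting ∂π_L/∂q_L = 0: 159 - 6q_L - (q_W) = 0.
So q_W = (191 - q_L)/8 and q_L = (159 - q_W)/6.
Substituting one into the other gives q_W = 21 and q_L = 23.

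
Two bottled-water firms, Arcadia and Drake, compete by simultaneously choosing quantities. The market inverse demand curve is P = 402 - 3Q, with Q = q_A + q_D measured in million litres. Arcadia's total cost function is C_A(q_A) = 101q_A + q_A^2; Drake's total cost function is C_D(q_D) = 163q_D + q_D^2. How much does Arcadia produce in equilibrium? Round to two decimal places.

30.75

Arcadia's profit: π_A = (402 - 3Q)q_A - (101q_A + q_A²). Setting ∂π_A/∂q_A = 0: 301 - 8q_A - 3(q_D) = 0.
Drake's first-order condition: 239 - 8q_D - 3(q_A) = 0.
So q_A = (301 - 3q_D)/8 and q_D = (239 - 3q_A)/8.
Substituting one into the other gives q_A = 1691/55 and q_D = 1009/55.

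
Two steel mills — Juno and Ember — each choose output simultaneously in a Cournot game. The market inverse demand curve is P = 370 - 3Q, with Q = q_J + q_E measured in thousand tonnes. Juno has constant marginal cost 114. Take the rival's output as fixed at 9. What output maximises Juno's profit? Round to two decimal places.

With the rival's output fixed at 9, Juno's profit is π_J = (370 - 3·9 - 3q_J)q_J - (114q_J) = (343 - 3q_J)q_J - (114q_J).
∂π_J/∂q_J = 229 - 6q_J = 0, so q_J = 229/6.

38.17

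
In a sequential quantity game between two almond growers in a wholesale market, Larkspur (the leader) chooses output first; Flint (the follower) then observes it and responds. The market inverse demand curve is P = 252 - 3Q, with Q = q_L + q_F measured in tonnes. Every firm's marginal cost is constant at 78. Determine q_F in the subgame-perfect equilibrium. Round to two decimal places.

14.50

The follower Flint best-responds to any q_L: π_F = (252 - 3Q)q_F - 78q_F.
Setting the follower's marginal profit to zero, 174 - 3q_L - 6q_F = 0, i.e. q_F = (174 - 3q_L)/6.
Larkspur substitutes q_F(q_L) into its own profit: π_L = q_L(252 - 3q_L - (174 - 3q_L)/2) - 78q_L = (165 - (3/2)q_L)q_L - 78q_L.
Leader FOC: 87 - 3q_L = 0, so q_L = 29.
Then q_F = (174 - 3·29)/6 = 29/2.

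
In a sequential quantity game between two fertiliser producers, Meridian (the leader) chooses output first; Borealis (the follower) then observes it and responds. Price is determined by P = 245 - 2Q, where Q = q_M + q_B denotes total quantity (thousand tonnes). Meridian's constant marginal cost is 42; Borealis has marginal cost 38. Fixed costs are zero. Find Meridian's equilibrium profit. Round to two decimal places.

Solve by backward induction. Given q_M, the follower Borealis maximises π_B = (245 - 2q_M - 2q_B)q_B - 38q_B.
Setting the follower's marginal profit to zero, 207 - 2q_M - 4q_B = 0, i.e. q_B = (207 - 2q_M)/4.
The leader anticipates this reaction. Substituting into P = 245 - 2Q gives P = 283/2 - q_M, so π_M = (283/2 - q_M)q_M - 42q_M.
The leader's first-order condition 199/2 - 2q_M = 0 yields q_M = 199/4.
Then q_B = (207 - 2·(199/4))/4 = 215/8.
Price P = 245 - 2·(613/8) = 367/4.
Meridian's profit: (367/4 - 42)·(199/4) = 2475.0625.

2475.06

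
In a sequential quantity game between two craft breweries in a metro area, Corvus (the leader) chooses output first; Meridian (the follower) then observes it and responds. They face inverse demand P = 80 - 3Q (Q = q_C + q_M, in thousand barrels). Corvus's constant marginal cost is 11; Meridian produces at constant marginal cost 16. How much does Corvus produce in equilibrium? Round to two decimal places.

12.33

Solve by backward induction. Given q_C, the follower Meridian maximises π_M = (80 - 3q_C - 3q_M)q_M - 16q_M.
Follower FOC: 64 - 3q_C - 6q_M = 0, so q_M(q_C) = (64 - 3q_C)/6.
Corvus substitutes q_M(q_C) into its own profit: π_C = q_C(80 - 3q_C - (64 - 3q_C)/2) - 11q_C = (48 - (3/2)q_C)q_C - 11q_C.
Leader FOC: 37 - 3q_C = 0, so q_C = 37/3.
Then q_M = (64 - 3·(37/3))/6 = 9/2.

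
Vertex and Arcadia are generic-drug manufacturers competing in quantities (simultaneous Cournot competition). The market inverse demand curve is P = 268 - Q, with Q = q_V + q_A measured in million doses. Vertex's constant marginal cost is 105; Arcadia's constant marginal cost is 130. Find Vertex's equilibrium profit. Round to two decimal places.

3927.11

Vertex's profit: π_V = (268 - Q)q_V - (105q_V). Setting ∂π_V/∂q_V = 0: 163 - 2q_V - (q_A) = 0.
Arcadia's first-order condition: 138 - 2q_A - (q_V) = 0.
Best responses: q_V = (163 - q_A)/2, q_A = (138 - q_V)/2.
Solving the pair: q_V = 188/3, q_A = 113/3.
Price P = 268 - 301/3 = 503/3.
Vertex's profit: (503/3 - 105)·(188/3) = 3927.1111.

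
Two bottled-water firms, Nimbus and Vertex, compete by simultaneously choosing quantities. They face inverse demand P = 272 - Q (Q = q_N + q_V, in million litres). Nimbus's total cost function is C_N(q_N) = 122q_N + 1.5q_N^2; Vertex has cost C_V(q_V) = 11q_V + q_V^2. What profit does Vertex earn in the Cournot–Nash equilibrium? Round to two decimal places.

7390.72

Nimbus's profit: π_N = (272 - Q)q_N - (122q_N + (3/2)q_N²). Setting ∂π_N/∂q_N = 0: 150 - 5q_N - (q_V) = 0.
Vertex's first-order condition: 261 - 4q_V - (q_N) = 0.
So q_N = (150 - q_V)/5 and q_V = (261 - q_N)/4.
Substituting one into the other gives q_N = 339/19 and q_V = 1155/19.
Price P = 272 - 1494/19 = 193.3684.
Vertex's profit: 193.3684·(1155/19) - 11·(1155/19) - (1155/19)² = 7390.7202.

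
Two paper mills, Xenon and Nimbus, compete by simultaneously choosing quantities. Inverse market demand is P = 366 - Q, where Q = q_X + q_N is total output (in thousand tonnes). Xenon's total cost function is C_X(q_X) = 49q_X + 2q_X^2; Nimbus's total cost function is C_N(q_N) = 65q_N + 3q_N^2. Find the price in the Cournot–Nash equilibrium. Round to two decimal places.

286.77

Xenon's profit: π_X = (366 - Q)q_X - (49q_X + 2q_X²). Setting ∂π_X/∂q_X = 0: 317 - 6q_X - (q_N) = 0.
Nimbus's first-order condition: 301 - 8q_N - (q_X) = 0.
Best responses: q_X = (317 - q_N)/6, q_N = (301 - q_X)/8.
Substituting one into the other gives q_X = 47.5532 and q_N = 1489/47.
Total output Q = 79.2340, so price P = 366 - 79.2340 = 286.7660.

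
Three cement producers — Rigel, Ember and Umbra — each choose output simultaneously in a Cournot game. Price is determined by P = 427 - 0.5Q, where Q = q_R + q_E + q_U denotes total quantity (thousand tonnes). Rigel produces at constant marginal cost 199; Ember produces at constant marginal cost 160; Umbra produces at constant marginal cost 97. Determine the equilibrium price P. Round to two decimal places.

Rigel's profit: π_R = (427 - 0.5Q)q_R - (199q_R). Setting ∂π_R/∂q_R = 0: 228 - q_R - (1/2)(q_E + q_U) = 0.
Ember's profit: π_E = (427 - 0.5Q)q_E - (160q_E). Setting ∂π_E/∂q_E = 0: 267 - q_E - (1/2)(q_R + q_U) = 0.
Umbra's first-order condition: 330 - q_U - (1/2)(q_R + q_E) = 0.
Adding the 3 conditions: 825 − Q − Q = 0, i.e. Q = 825/2.
Back-substituting: q_R = (228 − 825/4)/(1/2) = 87/2, q_E = (267 − 825/4)/(1/2) = 243/2, q_U = (330 − 825/4)/(1/2) = 495/2.
Total output Q = 825/2, so price P = 427 - (1/2)·(825/2) = 883/4.

220.75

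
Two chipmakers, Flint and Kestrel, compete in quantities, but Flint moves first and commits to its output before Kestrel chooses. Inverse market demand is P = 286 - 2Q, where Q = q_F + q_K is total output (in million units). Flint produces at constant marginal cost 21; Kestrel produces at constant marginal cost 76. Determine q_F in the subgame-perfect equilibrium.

80

Solve by backward induction. Given q_F, the follower Kestrel maximises π_K = (286 - 2q_F - 2q_K)q_K - 76q_K.
Setting the follower's marginal profit to zero, 210 - 2q_F - 4q_K = 0, i.e. q_K = (210 - 2q_F)/4.
Flint substitutes q_K(q_F) into its own profit: π_F = q_F(286 - 2q_F - (210 - 2q_F)/2) - 21q_F = (181 - q_F)q_F - 21q_F.
Maximising: ∂π_F/∂q_F = 160 - 2q_F = 0, giving q_F = 80.
Then q_K = (210 - 2·80)/4 = 25/2.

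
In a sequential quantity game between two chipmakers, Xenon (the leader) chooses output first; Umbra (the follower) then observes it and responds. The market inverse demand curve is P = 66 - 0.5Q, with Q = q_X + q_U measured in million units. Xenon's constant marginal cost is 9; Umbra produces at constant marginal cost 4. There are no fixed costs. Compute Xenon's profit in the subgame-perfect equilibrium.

Solve by backward induction. Given q_X, the follower Umbra maximises π_U = (66 - (1/2)q_X - (1/2)q_U)q_U - 4q_U.
Follower FOC: 62 - (1/2)q_X - q_U = 0, so q_U(q_X) = (62 - (1/2)q_X).
The leader anticipates this reaction. Substituting into P = 66 - 0.5Q gives P = 35 - (1/4)q_X, so π_X = (35 - (1/4)q_X)q_X - 9q_X.
Leader FOC: 26 - (1/2)q_X = 0, so q_X = 52.
Then q_U = (62 - (1/2)·52) = 36.
Price P = 66 - (1/2)·88 = 22.
Xenon's profit: (22 - 9)·52 = 676.

676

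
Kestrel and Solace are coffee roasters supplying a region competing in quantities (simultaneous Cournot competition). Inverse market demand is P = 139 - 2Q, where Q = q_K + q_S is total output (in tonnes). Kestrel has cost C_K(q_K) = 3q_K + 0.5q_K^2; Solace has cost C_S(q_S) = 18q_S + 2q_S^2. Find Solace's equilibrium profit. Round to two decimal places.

Kestrel's profit: π_K = (139 - 2Q)q_K - (3q_K + (1/2)q_K²). Setting ∂π_K/∂q_K = 0: 136 - 5q_K - 2(q_S) = 0.
Solace's first-order condition: 121 - 8q_S - 2(q_K) = 0.
So q_K = (136 - 2q_S)/5 and q_S = (121 - 2q_K)/8.
Substituting one into the other gives q_K = 47/2 and q_S = 37/4.
Price P = 139 - 2·(131/4) = 147/2.
Solace's profit: (147/2)·(37/4) - 18·(37/4) - 2(37/4)² = 1369/4.

342.25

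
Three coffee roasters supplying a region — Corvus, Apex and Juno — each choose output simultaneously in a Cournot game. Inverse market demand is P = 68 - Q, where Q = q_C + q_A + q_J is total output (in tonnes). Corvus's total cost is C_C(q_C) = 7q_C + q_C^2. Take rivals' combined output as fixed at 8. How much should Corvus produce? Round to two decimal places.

With rivals' combined output fixed at 8, Corvus's profit is π_C = (68 - 8 - q_C)q_C - (7q_C + q_C²) = (60 - q_C)q_C - (7q_C + q_C²).
∂π_C/∂q_C = 53 - 4q_C = 0, so q_C = 53/4.

13.25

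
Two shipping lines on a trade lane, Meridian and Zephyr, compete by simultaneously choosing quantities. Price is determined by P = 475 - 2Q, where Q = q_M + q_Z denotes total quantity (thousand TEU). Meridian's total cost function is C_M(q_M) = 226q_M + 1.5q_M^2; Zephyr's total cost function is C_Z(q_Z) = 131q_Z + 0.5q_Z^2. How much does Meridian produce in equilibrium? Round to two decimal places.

17.97

Meridian's profit: π_M = (475 - 2Q)q_M - (226q_M + (3/2)q_M²). Setting ∂π_M/∂q_M = 0: 249 - 7q_M - 2(q_Z) = 0.
Zephyr's profit: π_Z = (475 - 2Q)q_Z - (131q_Z + (1/2)q_Z²). Setting ∂π_Z/∂q_Z = 0: 344 - 5q_Z - 2(q_M) = 0.
So q_M = (249 - 2q_Z)/7 and q_Z = (344 - 2q_M)/5.
Solving the pair: q_M = 557/31, q_Z = 1910/31.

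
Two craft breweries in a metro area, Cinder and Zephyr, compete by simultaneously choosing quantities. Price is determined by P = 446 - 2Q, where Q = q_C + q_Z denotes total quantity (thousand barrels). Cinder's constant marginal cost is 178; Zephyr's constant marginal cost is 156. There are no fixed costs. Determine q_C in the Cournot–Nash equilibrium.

Cinder's profit: π_C = (446 - 2Q)q_C - (178q_C). Setting ∂π_C/∂q_C = 0: 268 - 4q_C - 2(q_Z) = 0.
Zephyr's profit: π_Z = (446 - 2Q)q_Z - (156q_Z). Setting ∂π_Z/∂q_Z = 0: 290 - 4q_Z - 2(q_C) = 0.
So q_C = (268 - 2q_Z)/4 and q_Z = (290 - 2q_C)/4.
Substituting one into the other gives q_C = 41 and q_Z = 52.

41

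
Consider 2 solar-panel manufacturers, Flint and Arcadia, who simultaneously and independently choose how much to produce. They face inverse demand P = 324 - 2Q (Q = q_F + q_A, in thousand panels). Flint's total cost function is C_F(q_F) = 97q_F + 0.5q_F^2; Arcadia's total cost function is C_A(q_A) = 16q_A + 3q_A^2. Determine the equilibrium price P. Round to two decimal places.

Flint's profit: π_F = (324 - 2Q)q_F - (97q_F + (1/2)q_F²). Setting ∂π_F/∂q_F = 0: 227 - 5q_F - 2(q_A) = 0.
Arcadia's profit: π_A = (324 - 2Q)q_A - (16q_A + 3q_A²). Setting ∂π_A/∂q_A = 0: 308 - 10q_A - 2(q_F) = 0.
So q_F = (227 - 2q_A)/5 and q_A = (308 - 2q_F)/10.
Solving the pair: q_F = 827/23, q_A = 543/23.
Total output Q = 1370/23, so price P = 324 - 2·(1370/23) = 204.8696.

204.87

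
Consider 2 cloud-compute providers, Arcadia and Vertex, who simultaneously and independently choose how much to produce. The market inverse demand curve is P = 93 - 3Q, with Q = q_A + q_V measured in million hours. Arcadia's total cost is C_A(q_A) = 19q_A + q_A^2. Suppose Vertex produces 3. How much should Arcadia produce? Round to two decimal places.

With the rival's output fixed at 3, Arcadia's profit is π_A = (93 - 3·3 - 3q_A)q_A - (19q_A + q_A²) = (84 - 3q_A)q_A - (19q_A + q_A²).
∂π_A/∂q_A = 65 - 8q_A = 0, so q_A = 65/8.

8.13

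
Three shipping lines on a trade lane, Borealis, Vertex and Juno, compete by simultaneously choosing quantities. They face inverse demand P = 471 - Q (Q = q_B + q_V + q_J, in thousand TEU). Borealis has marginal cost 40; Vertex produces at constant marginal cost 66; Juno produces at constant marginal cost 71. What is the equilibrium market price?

Borealis's profit: π_B = (471 - Q)q_B - (40q_B). Setting ∂π_B/∂q_B = 0: 431 - 2q_B - (q_V + q_J) = 0.
Vertex's profit: π_V = (471 - Q)q_V - (66q_V). Setting ∂π_V/∂q_V = 0: 405 - 2q_V - (q_B + q_J) = 0.
Juno's first-order condition: 400 - 2q_J - (q_B + q_V) = 0.
Adding the 3 first-order conditions: 1236 − 4Q = 0, so Q = 309.
Back-substituting: q_B = (431 − 309) = 122, q_V = (405 − 309) = 96, q_J = (400 − 309) = 91.
Total output Q = 309, so price P = 471 - 309 = 162.

162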